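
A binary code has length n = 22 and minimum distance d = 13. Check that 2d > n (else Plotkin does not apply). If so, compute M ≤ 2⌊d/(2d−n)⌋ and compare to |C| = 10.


Plotkin bound M ≤ 6; given |C| = 10 > bound (violated).

Check applicability: 2d = 26, n = 22.
2d − n = 4 > 0, so Plotkin applies.
Compute d/(2d−n) = 13/4 ≈ 3.2500.
⌊d/(2d−n)⌋ = 3.
Plotkin bound: M ≤ 2·3 = 6.
Given |C| = 10, check: VIOLATED.
This |C| is above the Plotkin bound, so no binary code with n = 22, d = 13 and 10 codewords exists.


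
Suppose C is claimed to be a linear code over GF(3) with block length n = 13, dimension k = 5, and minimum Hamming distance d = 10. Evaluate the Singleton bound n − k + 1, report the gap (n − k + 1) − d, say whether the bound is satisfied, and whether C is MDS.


Singleton RHS = n − k + 1 = 9, slack = -1, bound violated (no such code; not MDS).

Singleton bound: d ≤ n − k + 1.
Here n = 13, k = 5, so n − k + 1 = 9.
Given d = 10, check d ≤ 9: NO.
Slack = (n − k + 1) − d = -1.
The slack is negative: d = 10 exceeds n − k + 1 = 9 by 1, so the Singleton bound is violated and no linear [13, 5, 10]_3 code can exist. In particular it is not MDS (MDS requires d = n − k + 1 exactly).
Description: the claimed parameters are [13, 5, 10]_3; such a code would be impossible (violates the Singleton bound).


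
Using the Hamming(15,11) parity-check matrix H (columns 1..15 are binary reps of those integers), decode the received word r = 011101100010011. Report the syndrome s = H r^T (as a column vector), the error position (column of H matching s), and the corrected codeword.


s = (1, 1, 1, 0)^T, error position = 14, corrected codeword c = 011101100010001

Compute s = H r^T mod 2 one row at a time:
  s_1 = 0 + 0 + 0 + 1 + 0 + 0 + 1 + 1 = 3 ≡ 1 (mod 2).
  s_2 = 1 + 0 + 1 + 1 + 0 + 0 + 1 + 1 = 5 ≡ 1 (mod 2).
  s_3 = 1 + 1 + 1 + 1 + 0 + 1 + 1 + 1 = 7 ≡ 1 (mod 2).
  s_4 = 0 + 1 + 0 + 1 + 0 + 1 + 0 + 1 = 4 ≡ 0 (mod 2).
s = (1, 1, 1, 0)^T — this equals column 14 of H (binary 1110), so error is at position 14.
Correct: flip bit 14 of r = 011101100010011 to get c = 011101100010001.


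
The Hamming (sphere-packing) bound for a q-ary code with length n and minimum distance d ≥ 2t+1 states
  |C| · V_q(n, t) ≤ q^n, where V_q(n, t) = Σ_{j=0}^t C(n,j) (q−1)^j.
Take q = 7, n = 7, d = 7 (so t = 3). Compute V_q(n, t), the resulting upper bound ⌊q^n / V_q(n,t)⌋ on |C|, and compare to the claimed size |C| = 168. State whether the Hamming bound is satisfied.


V_q(n, t) = 8359, q^n = 823543, Hamming bound = 98, |C| = 168 > bound (violated).

Step 1: Compute V_q(n, t) = Σ_{j=0}^3 C(n, j) (q−1)^j.
  j = 0: C(7,0)·(6)^0 = 1·1 = 1.
  j = 1: C(7,1)·(6)^1 = 7·6 = 42.
  j = 2: C(7,2)·(6)^2 = 21·36 = 756.
  j = 3: C(7,3)·(6)^3 = 35·216 = 7560.
  V_q(n, t) = 1 + 42 + 756 + 7560 = 8359.
Step 2: q^n = 7^7 = 823543.
Step 3: Hamming bound ⌊q^n / V_q(n,t)⌋ = ⌊823543/8359⌋ = 98.
Step 4: Compare |C| = 168 to 98: violated.
The claimed |C| lies above the Hamming bound, so no 7-ary code of length 7 with d ≥ 7 can have 168 codewords.


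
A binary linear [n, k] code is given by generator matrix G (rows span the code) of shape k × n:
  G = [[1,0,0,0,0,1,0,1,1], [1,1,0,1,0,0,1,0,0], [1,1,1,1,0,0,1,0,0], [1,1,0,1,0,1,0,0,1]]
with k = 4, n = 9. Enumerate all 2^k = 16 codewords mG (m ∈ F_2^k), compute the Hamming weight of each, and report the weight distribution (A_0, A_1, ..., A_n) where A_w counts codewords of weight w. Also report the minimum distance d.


Weight distribution: A_0 = 1, A_1 = 1, A_3 = 3, A_4 = 5, A_5 = 3, A_6 = 2, A_7 = 1. Minimum distance d = 1.

Enumerate all 2^4 = 16 messages m ∈ F_2^4.
For each, compute codeword c = mG in F_2^9, then tally its weight.
  m = 0000 → c = 000000000, weight = 0.
  m = 1000 → c = 100001011, weight = 4.
  m = 0100 → c = 110100100, weight = 4.
  m = 1100 → c = 010101111, weight = 6.
  m = 0010 → c = 111100100, weight = 5.
  m = 1010 → c = 011101111, weight = 7.
  m = 0110 → c = 001000000, weight = 1.
  m = 1110 → c = 101001011, weight = 5.
  m = 0001 → c = 110101001, weight = 5.
  m = 1001 → c = 010100010, weight = 3.
  m = 0101 → c = 000001101, weight = 3.
  m = 1101 → c = 100000110, weight = 3.
  m = 0011 → c = 001001101, weight = 4.
  m = 1011 → c = 101000110, weight = 4.
  m = 0111 → c = 111101001, weight = 6.
  m = 1111 → c = 011100010, weight = 4.
Tally weights:
  weight 0: 1 codewords.
  weight 1: 1 codewords.
  weight 3: 3 codewords.
  weight 4: 5 codewords.
  weight 5: 3 codewords.
  weight 6: 2 codewords.
  weight 7: 1 codewords.
Minimum distance d = smallest w > 0 with A_w > 0 = 1.
Sanity: Σ A_w = 16 = 2^4 = 16 ✓.


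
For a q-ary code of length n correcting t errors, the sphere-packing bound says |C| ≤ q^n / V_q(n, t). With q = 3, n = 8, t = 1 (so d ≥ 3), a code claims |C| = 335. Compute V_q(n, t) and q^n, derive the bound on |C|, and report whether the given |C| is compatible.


V_q(n, t) = 17, q^n = 6561, Hamming bound = 385, |C| = 335 ≤ bound (satisfied).

Step 1: Compute V_q(n, t) = Σ_{j=0}^1 C(n, j) (q−1)^j.
  j = 0: C(8,0)·(2)^0 = 1·1 = 1.
  j = 1: C(8,1)·(2)^1 = 8·2 = 16.
  V_q(n, t) = 1 + 16 = 17.
Step 2: q^n = 3^8 = 6561.
Step 3: Hamming bound ⌊q^n / V_q(n,t)⌋ = ⌊6561/17⌋ = 385.
Step 4: Compare |C| = 335 to 385: satisfied.
The claimed |C| lies below the Hamming bound.


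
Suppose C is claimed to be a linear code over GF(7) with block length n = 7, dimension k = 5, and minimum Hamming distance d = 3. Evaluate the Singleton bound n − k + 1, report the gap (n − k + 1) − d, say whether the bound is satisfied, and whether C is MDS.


Singleton RHS = n − k + 1 = 3, slack = 0, bound satisfied, MDS.

Singleton bound: d ≤ n − k + 1.
Here n = 7, k = 5, so n − k + 1 = 3.
Given d = 3, check d ≤ 3: YES.
Slack = (n − k + 1) − d = 0.
The code is MDS (slack = 0).
Description: the claimed parameters are [7, 5, 3]_7; such a code would be MDS (meets Singleton bound).


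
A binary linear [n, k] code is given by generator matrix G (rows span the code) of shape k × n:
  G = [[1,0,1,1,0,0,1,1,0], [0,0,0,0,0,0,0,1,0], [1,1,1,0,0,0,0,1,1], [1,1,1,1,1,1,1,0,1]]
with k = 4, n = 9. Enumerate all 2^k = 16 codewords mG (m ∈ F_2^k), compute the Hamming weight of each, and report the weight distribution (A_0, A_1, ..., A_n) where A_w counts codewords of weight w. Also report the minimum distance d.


Weight distribution: A_0 = 1, A_1 = 1, A_4 = 6, A_5 = 6, A_8 = 1, A_9 = 1. Minimum distance d = 1.

Enumerate all 2^4 = 16 messages m ∈ F_2^4.
For each, compute codeword c = mG in F_2^9, then tally its weight.
  m = 0000 → c = 000000000, weight = 0.
  m = 1000 → c = 101100110, weight = 5.
  m = 0100 → c = 000000010, weight = 1.
  m = 1100 → c = 101100100, weight = 4.
  m = 0010 → c = 111000011, weight = 5.
  m = 1010 → c = 010100101, weight = 4.
  m = 0110 → c = 111000001, weight = 4.
  m = 1110 → c = 010100111, weight = 5.
  m = 0001 → c = 111111101, weight = 8.
  m = 1001 → c = 010011011, weight = 5.
  m = 0101 → c = 111111111, weight = 9.
  m = 1101 → c = 010011001, weight = 4.
  m = 0011 → c = 000111110, weight = 5.
  m = 1011 → c = 101011000, weight = 4.
  m = 0111 → c = 000111100, weight = 4.
  m = 1111 → c = 101011010, weight = 5.
Tally weights:
  weight 0: 1 codewords.
  weight 1: 1 codewords.
  weight 4: 6 codewords.
  weight 5: 6 codewords.
  weight 8: 1 codewords.
  weight 9: 1 codewords.
Minimum distance d = smallest w > 0 with A_w > 0 = 1.
Sanity: Σ A_w = 16 = 2^4 = 16 ✓.


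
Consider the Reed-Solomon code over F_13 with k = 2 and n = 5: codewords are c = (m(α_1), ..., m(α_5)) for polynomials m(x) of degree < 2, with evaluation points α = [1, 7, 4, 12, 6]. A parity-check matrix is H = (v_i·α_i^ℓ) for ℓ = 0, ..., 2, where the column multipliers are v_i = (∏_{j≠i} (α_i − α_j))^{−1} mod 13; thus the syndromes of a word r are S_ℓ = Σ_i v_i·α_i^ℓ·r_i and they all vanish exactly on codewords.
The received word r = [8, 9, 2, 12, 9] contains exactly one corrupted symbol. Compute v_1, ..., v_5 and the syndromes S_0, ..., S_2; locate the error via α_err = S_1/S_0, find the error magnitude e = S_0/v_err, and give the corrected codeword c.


S = (3, 5, 4), error at position 5, error magnitude e = 11, c = [8, 9, 2, 12, 11].

Step 1: column multipliers v_i = (∏_{j≠i}(α_i − α_j))^{−1} mod 13.
  i = 1 (α = 1): (1−7)(1−4)(1−12)(1−6) = (−6)·(−3)·(−11)·(−5) = 990 ≡ 2, so v_1 = 2^{−1} = 7 (mod 13).
  i = 2 (α = 7): (7−1)(7−4)(7−12)(7−6) = 6·3·(−5)·1 = −90 ≡ 1, so v_2 = 1^{−1} = 1 (mod 13).
  i = 3 (α = 4): (4−1)(4−7)(4−12)(4−6) = 3·(−3)·(−8)·(−2) = −144 ≡ 12, so v_3 = 12^{−1} = 12 (mod 13).
  i = 4 (α = 12): (12−1)(12−7)(12−4)(12−6) = 11·5·8·6 = 2640 ≡ 1, so v_4 = 1^{−1} = 1 (mod 13).
  i = 5 (α = 6): (6−1)(6−7)(6−4)(6−12) = 5·(−1)·2·(−6) = 60 ≡ 8, so v_5 = 8^{−1} = 5 (mod 13).
  v = [7, 1, 12, 1, 5].
Step 2: syndromes of r = [8, 9, 2, 12, 9] (all sums mod 13).
  S_0 = Σ v_i r_i = 7·8 + 1·9 + 12·2 + 1·12 + 5·9 = 146 ≡ 3.
  S_1 = Σ v_i α_i r_i = 7·1·8 + 1·7·9 + 12·4·2 + 1·12·12 + 5·6·9 = 629 ≡ 5.
  α_i^2 mod 13 = [1, 10, 3, 1, 10].
  S_2 = Σ v_i α_i^2 r_i = 7·1·8 + 1·10·9 + 12·3·2 + 1·1·12 + 5·10·9 = 680 ≡ 4.
  S = (3, 5, 4) ≠ 0, so r is not a codeword (an error is present).
Step 3: locate the error. For a single error e at position i, S_ℓ = v_i·e·α_i^ℓ, so α_err = S_1/S_0.
  S_0^{−1} = 3^{−1} = 9 (mod 13), so α_err = 5·9 = 45 ≡ 6 = α_5. Error position i = 5.
  Consistency check: S_2/S_1 = 4·8 = 32 ≡ 6 = α_err ✓ (single-error assumption holds).
Step 4: error magnitude e = S_0/v_5 = S_0·∏_{j≠5}(α_5 − α_j) = 3·8 = 24 ≡ 11 (mod 13).
Step 5: correct position 5: c_5 = r_5 − e = 9 − 11 ≡ 11 (mod 13). Hence c = [8, 9, 2, 12, 11].
  Check: interpolating c through the α_i gives m(x) = 10 + 11·x (degree < 2) with m(α_i) = c_i for every i, so c is indeed a codeword.


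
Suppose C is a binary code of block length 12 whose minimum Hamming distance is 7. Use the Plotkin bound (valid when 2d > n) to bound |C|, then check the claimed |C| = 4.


Plotkin bound M ≤ 6; given |C| = 4 ≤ bound (satisfied).

Check applicability: 2d = 14, n = 12.
2d − n = 2 > 0, so Plotkin applies.
Compute d/(2d−n) = 7/2 ≈ 3.5000.
⌊d/(2d−n)⌋ = 3.
Plotkin bound: M ≤ 2·3 = 6.
Given |C| = 4, check: satisfied.
This |C| is below the Plotkin bound.


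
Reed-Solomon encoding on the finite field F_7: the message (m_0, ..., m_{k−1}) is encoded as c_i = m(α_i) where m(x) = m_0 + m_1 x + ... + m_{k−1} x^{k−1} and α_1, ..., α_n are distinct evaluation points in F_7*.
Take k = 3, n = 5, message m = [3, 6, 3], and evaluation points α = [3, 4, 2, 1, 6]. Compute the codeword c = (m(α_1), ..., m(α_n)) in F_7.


c = [6, 5, 6, 5, 0]

Message polynomial: m(x) = 3 + 6·x + 3·x^2 (mod 7).
For each evaluation point α_i, compute m(α_i) mod 7:
  α_1 = 3: Horner steps 3 → 1 → 6, so m(3) = 6.
  α_2 = 4: Horner steps 3 → 4 → 5, so m(4) = 5.
  α_3 = 2: Horner steps 3 → 5 → 6, so m(2) = 6.
  α_4 = 1: Horner steps 3 → 2 → 5, so m(1) = 5.
  α_5 = 6: Horner steps 3 → 3 → 0, so m(6) = 0.
Codeword c = [6, 5, 6, 5, 0] ∈ F_7^5.


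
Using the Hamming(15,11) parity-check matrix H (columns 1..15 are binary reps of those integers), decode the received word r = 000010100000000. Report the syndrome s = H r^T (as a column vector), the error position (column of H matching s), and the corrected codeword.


s = (0, 0, 1, 0)^T, error position = 2, corrected codeword c = 010010100000000

Compute s = H r^T mod 2 one row at a time:
  s_1 = 0 + 0 + 0 + 0 + 0 + 0 + 0 + 0 = 0 ≡ 0 (mod 2).
  s_2 = 0 + 1 + 0 + 1 + 0 + 0 + 0 + 0 = 2 ≡ 0 (mod 2).
  s_3 = 0 + 0 + 0 + 1 + 0 + 0 + 0 + 0 = 1 ≡ 1 (mod 2).
  s_4 = 0 + 0 + 1 + 1 + 0 + 0 + 0 + 0 = 2 ≡ 0 (mod 2).
s = (0, 0, 1, 0)^T — this equals column 2 of H (binary 0010), so error is at position 2.
Correct: flip bit 2 of r = 000010100000000 to get c = 010010100000000.


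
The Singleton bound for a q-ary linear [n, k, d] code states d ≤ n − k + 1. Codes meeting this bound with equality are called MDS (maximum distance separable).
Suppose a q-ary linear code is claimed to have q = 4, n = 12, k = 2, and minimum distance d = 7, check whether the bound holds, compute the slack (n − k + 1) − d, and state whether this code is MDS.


Singleton RHS = n − k + 1 = 11, slack = 4, bound satisfied, not MDS.

Singleton bound: d ≤ n − k + 1.
Here n = 12, k = 2, so n − k + 1 = 11.
Given d = 7, check d ≤ 11: YES.
Slack = (n − k + 1) − d = 4.
The code is NOT MDS (slack = 4 > 0).
Description: the claimed parameters are [12, 2, 7]_4; such a code would be non-MDS.


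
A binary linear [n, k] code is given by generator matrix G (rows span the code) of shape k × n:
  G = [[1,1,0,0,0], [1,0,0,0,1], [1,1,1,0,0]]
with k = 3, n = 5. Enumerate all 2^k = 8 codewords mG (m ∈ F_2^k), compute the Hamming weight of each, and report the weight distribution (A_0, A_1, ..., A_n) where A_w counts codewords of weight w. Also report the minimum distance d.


Weight distribution: A_0 = 1, A_1 = 1, A_2 = 3, A_3 = 3. Minimum distance d = 1.

Enumerate all 2^3 = 8 messages m ∈ F_2^3.
For each, compute codeword c = mG in F_2^5, then tally its weight.
  m = 000 → c = 00000, weight = 0.
  m = 100 → c = 11000, weight = 2.
  m = 010 → c = 10001, weight = 2.
  m = 110 → c = 01001, weight = 2.
  m = 001 → c = 11100, weight = 3.
  m = 101 → c = 00100, weight = 1.
  m = 011 → c = 01101, weight = 3.
  m = 111 → c = 10101, weight = 3.
Tally weights:
  weight 0: 1 codewords.
  weight 1: 1 codewords.
  weight 2: 3 codewords.
  weight 3: 3 codewords.
Minimum distance d = smallest w > 0 with A_w > 0 = 1.
Sanity: Σ A_w = 8 = 2^3 = 8 ✓.


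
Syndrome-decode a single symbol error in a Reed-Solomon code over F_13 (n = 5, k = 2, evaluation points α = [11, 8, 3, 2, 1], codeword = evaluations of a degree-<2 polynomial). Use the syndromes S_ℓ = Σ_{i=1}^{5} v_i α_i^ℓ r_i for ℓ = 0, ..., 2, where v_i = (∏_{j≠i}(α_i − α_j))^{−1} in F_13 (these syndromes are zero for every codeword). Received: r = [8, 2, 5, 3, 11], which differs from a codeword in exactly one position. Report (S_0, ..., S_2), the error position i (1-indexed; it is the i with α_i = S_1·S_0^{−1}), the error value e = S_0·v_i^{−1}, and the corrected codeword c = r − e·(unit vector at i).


S = (1, 1, 1), error at position 5, error magnitude e = 10, c = [8, 2, 5, 3, 1].

Step 1: column multipliers v_i = (∏_{j≠i}(α_i − α_j))^{−1} mod 13.
  i = 1 (α = 11): (11−8)(11−3)(11−2)(11−1) = 3·8·9·10 = 2160 ≡ 2, so v_1 = 2^{−1} = 7 (mod 13).
  i = 2 (α = 8): (8−11)(8−3)(8−2)(8−1) = (−3)·5·6·7 = −630 ≡ 7, so v_2 = 7^{−1} = 2 (mod 13).
  i = 3 (α = 3): (3−11)(3−8)(3−2)(3−1) = (−8)·(−5)·1·2 = 80 ≡ 2, so v_3 = 2^{−1} = 7 (mod 13).
  i = 4 (α = 2): (2−11)(2−8)(2−3)(2−1) = (−9)·(−6)·(−1)·1 = −54 ≡ 11, so v_4 = 11^{−1} = 6 (mod 13).
  i = 5 (α = 1): (1−11)(1−8)(1−3)(1−2) = (−10)·(−7)·(−2)·(−1) = 140 ≡ 10, so v_5 = 10^{−1} = 4 (mod 13).
  v = [7, 2, 7, 6, 4].
Step 2: syndromes of r = [8, 2, 5, 3, 11] (all sums mod 13).
  S_0 = Σ v_i r_i = 7·8 + 2·2 + 7·5 + 6·3 + 4·11 = 157 ≡ 1.
  S_1 = Σ v_i α_i r_i = 7·11·8 + 2·8·2 + 7·3·5 + 6·2·3 + 4·1·11 = 833 ≡ 1.
  α_i^2 mod 13 = [4, 12, 9, 4, 1].
  S_2 = Σ v_i α_i^2 r_i = 7·4·8 + 2·12·2 + 7·9·5 + 6·4·3 + 4·1·11 = 703 ≡ 1.
  S = (1, 1, 1) ≠ 0, so r is not a codeword (an error is present).
Step 3: locate the error. For a single error e at position i, S_ℓ = v_i·e·α_i^ℓ, so α_err = S_1/S_0.
  S_0^{−1} = 1^{−1} = 1 (mod 13), so α_err = 1·1 = 1 ≡ 1 = α_5. Error position i = 5.
  Consistency check: S_2/S_1 = 1·1 = 1 ≡ 1 = α_err ✓ (single-error assumption holds).
Step 4: error magnitude e = S_0/v_5 = S_0·∏_{j≠5}(α_5 − α_j) = 1·10 = 10 ≡ 10 (mod 13).
Step 5: correct position 5: c_5 = r_5 − e = 11 − 10 ≡ 1 (mod 13). Hence c = [8, 2, 5, 3, 1].
  Check: interpolating c through the α_i gives m(x) = 12 + 2·x (degree < 2) with m(α_i) = c_i for every i, so c is indeed a codeword.


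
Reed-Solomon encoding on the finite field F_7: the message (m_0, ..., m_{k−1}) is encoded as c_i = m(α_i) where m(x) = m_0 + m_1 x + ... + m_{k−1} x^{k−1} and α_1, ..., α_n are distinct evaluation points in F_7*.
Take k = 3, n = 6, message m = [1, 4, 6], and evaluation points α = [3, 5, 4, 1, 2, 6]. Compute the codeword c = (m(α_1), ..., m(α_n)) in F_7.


c = [4, 3, 1, 4, 5, 3]

Message polynomial: m(x) = 1 + 4·x + 6·x^2 (mod 7).
For each evaluation point α_i, compute m(α_i) mod 7:
  α_1 = 3: Horner steps 6 → 1 → 4, so m(3) = 4.
  α_2 = 5: Horner steps 6 → 6 → 3, so m(5) = 3.
  α_3 = 4: Horner steps 6 → 0 → 1, so m(4) = 1.
  α_4 = 1: Horner steps 6 → 3 → 4, so m(1) = 4.
  α_5 = 2: Horner steps 6 → 2 → 5, so m(2) = 5.
  α_6 = 6: Horner steps 6 → 5 → 3, so m(6) = 3.
Codeword c = [4, 3, 1, 4, 5, 3] ∈ F_7^6.


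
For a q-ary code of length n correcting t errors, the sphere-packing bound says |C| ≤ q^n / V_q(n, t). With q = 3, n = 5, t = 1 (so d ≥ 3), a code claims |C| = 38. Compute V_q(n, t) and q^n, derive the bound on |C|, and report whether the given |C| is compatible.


V_q(n, t) = 11, q^n = 243, Hamming bound = 22, |C| = 38 > bound (violated).

Step 1: Compute V_q(n, t) = Σ_{j=0}^1 C(n, j) (q−1)^j.
  j = 0: C(5,0)·(2)^0 = 1·1 = 1.
  j = 1: C(5,1)·(2)^1 = 5·2 = 10.
  V_q(n, t) = 1 + 10 = 11.
Step 2: q^n = 3^5 = 243.
Step 3: Hamming bound ⌊q^n / V_q(n,t)⌋ = ⌊243/11⌋ = 22.
Step 4: Compare |C| = 38 to 22: violated.
The claimed |C| lies above the Hamming bound, so no 3-ary code of length 5 with d ≥ 3 can have 38 codewords.


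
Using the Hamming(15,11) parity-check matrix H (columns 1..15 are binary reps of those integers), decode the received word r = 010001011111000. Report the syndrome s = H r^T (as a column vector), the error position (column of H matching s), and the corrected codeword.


s = (1, 0, 0, 0)^T, error position = 8, corrected codeword c = 010001001111000

Compute s = H r^T mod 2 one row at a time:
  s_1 = 1 + 1 + 1 + 1 + 1 + 0 + 0 + 0 = 5 ≡ 1 (mod 2).
  s_2 = 0 + 0 + 1 + 0 + 1 + 0 + 0 + 0 = 2 ≡ 0 (mod 2).
  s_3 = 1 + 0 + 1 + 0 + 1 + 1 + 0 + 0 = 4 ≡ 0 (mod 2).
  s_4 = 0 + 0 + 0 + 0 + 1 + 1 + 0 + 0 = 2 ≡ 0 (mod 2).
s = (1, 0, 0, 0)^T — this equals column 8 of H (binary 1000), so error is at position 8.
Correct: flip bit 8 of r = 010001011111000 to get c = 010001001111000.


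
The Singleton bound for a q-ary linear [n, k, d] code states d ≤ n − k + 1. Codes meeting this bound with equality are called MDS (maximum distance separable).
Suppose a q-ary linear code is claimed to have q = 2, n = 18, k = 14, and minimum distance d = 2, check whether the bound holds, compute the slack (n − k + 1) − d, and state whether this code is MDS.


Singleton RHS = n − k + 1 = 5, slack = 3, bound satisfied, not MDS.

Singleton bound: d ≤ n − k + 1.
Here n = 18, k = 14, so n − k + 1 = 5.
Given d = 2, check d ≤ 5: YES.
Slack = (n − k + 1) − d = 3.
The code is NOT MDS (slack = 3 > 0).
Description: the claimed parameters are [18, 14, 2]_2; such a code would be non-MDS.


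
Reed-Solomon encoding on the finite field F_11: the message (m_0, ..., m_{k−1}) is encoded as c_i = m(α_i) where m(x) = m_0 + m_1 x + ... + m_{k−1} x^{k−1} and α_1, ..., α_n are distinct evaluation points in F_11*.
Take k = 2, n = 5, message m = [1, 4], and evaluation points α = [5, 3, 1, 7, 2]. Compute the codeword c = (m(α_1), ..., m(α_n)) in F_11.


c = [10, 2, 5, 7, 9]

Message polynomial: m(x) = 1 + 4·x (mod 11).
For each evaluation point α_i, compute m(α_i) mod 11:
  α_1 = 5: Horner steps 4 → 10, so m(5) = 10.
  α_2 = 3: Horner steps 4 → 2, so m(3) = 2.
  α_3 = 1: Horner steps 4 → 5, so m(1) = 5.
  α_4 = 7: Horner steps 4 → 7, so m(7) = 7.
  α_5 = 2: Horner steps 4 → 9, so m(2) = 9.
Codeword c = [10, 2, 5, 7, 9] ∈ F_11^5.


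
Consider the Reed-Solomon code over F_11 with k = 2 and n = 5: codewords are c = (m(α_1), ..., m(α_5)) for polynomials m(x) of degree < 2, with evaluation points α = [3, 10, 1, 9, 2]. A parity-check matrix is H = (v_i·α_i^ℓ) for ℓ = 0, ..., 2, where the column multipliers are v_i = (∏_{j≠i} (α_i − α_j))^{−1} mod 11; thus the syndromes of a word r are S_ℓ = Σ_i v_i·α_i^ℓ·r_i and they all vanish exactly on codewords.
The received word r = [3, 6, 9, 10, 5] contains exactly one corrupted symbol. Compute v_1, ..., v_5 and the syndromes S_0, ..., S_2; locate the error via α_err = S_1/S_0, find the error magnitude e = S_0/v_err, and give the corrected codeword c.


S = (5, 4, 1), error at position 1, error magnitude e = 2, c = [1, 6, 9, 10, 5].

Step 1: column multipliers v_i = (∏_{j≠i}(α_i − α_j))^{−1} mod 11.
  i = 1 (α = 3): (3−10)(3−1)(3−9)(3−2) = (−7)·2·(−6)·1 = 84 ≡ 7, so v_1 = 7^{−1} = 8 (mod 11).
  i = 2 (α = 10): (10−3)(10−1)(10−9)(10−2) = 7·9·1·8 = 504 ≡ 9, so v_2 = 9^{−1} = 5 (mod 11).
  i = 3 (α = 1): (1−3)(1−10)(1−9)(1−2) = (−2)·(−9)·(−8)·(−1) = 144 ≡ 1, so v_3 = 1^{−1} = 1 (mod 11).
  i = 4 (α = 9): (9−3)(9−10)(9−1)(9−2) = 6·(−1)·8·7 = −336 ≡ 5, so v_4 = 5^{−1} = 9 (mod 11).
  i = 5 (α = 2): (2−3)(2−10)(2−1)(2−9) = (−1)·(−8)·1·(−7) = −56 ≡ 10, so v_5 = 10^{−1} = 10 (mod 11).
  v = [8, 5, 1, 9, 10].
Step 2: syndromes of r = [3, 6, 9, 10, 5] (all sums mod 11).
  S_0 = Σ v_i r_i = 8·3 + 5·6 + 1·9 + 9·10 + 10·5 = 203 ≡ 5.
  S_1 = Σ v_i α_i r_i = 8·3·3 + 5·10·6 + 1·1·9 + 9·9·10 + 10·2·5 = 1291 ≡ 4.
  α_i^2 mod 11 = [9, 1, 1, 4, 4].
  S_2 = Σ v_i α_i^2 r_i = 8·9·3 + 5·1·6 + 1·1·9 + 9·4·10 + 10·4·5 = 815 ≡ 1.
  S = (5, 4, 1) ≠ 0, so r is not a codeword (an error is present).
Step 3: locate the error. For a single error e at position i, S_ℓ = v_i·e·α_i^ℓ, so α_err = S_1/S_0.
  S_0^{−1} = 5^{−1} = 9 (mod 11), so α_err = 4·9 = 36 ≡ 3 = α_1. Error position i = 1.
  Consistency check: S_2/S_1 = 1·3 = 3 ≡ 3 = α_err ✓ (single-error assumption holds).
Step 4: error magnitude e = S_0/v_1 = S_0·∏_{j≠1}(α_1 − α_j) = 5·7 = 35 ≡ 2 (mod 11).
Step 5: correct position 1: c_1 = r_1 − e = 3 − 2 ≡ 1 (mod 11). Hence c = [1, 6, 9, 10, 5].
  Check: interpolating c through the α_i gives m(x) = 2 + 7·x (degree < 2) with m(α_i) = c_i for every i, so c is indeed a codeword.


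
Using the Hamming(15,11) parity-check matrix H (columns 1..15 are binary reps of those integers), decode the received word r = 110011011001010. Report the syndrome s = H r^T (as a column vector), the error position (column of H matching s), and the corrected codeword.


s = (0, 0, 1, 1)^T, error position = 3, corrected codeword c = 111011011001010

Compute s = H r^T mod 2 one row at a time:
  s_1 = 1 + 1 + 0 + 0 + 1 + 0 + 1 + 0 = 4 ≡ 0 (mod 2).
  s_2 = 0 + 1 + 1 + 0 + 1 + 0 + 1 + 0 = 4 ≡ 0 (mod 2).
  s_3 = 1 + 0 + 1 + 0 + 0 + 0 + 1 + 0 = 3 ≡ 1 (mod 2).
  s_4 = 1 + 0 + 1 + 0 + 1 + 0 + 0 + 0 = 3 ≡ 1 (mod 2).
s = (0, 0, 1, 1)^T — this equals column 3 of H (binary 0011), so error is at position 3.
Correct: flip bit 3 of r = 110011011001010 to get c = 111011011001010.


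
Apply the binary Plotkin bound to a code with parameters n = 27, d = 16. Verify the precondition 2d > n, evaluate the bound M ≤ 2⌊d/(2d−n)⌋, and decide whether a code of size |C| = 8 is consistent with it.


Plotkin bound M ≤ 6; given |C| = 8 > bound (violated).

Check applicability: 2d = 32, n = 27.
2d − n = 5 > 0, so Plotkin applies.
Compute d/(2d−n) = 16/5 ≈ 3.2000.
⌊d/(2d−n)⌋ = 3.
Plotkin bound: M ≤ 2·3 = 6.
Given |C| = 8, check: VIOLATED.
This |C| is above the Plotkin bound, so no binary code with n = 27, d = 16 and 8 codewords exists.


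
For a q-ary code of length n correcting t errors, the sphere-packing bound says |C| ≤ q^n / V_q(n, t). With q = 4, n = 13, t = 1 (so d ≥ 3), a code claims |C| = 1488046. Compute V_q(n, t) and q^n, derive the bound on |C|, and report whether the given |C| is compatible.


V_q(n, t) = 40, q^n = 67108864, Hamming bound = 1677721, |C| = 1488046 ≤ bound (satisfied).

Step 1: Compute V_q(n, t) = Σ_{j=0}^1 C(n, j) (q−1)^j.
  j = 0: C(13,0)·(3)^0 = 1·1 = 1.
  j = 1: C(13,1)·(3)^1 = 13·3 = 39.
  V_q(n, t) = 1 + 39 = 40.
Step 2: q^n = 4^13 = 67108864.
Step 3: Hamming bound ⌊q^n / V_q(n,t)⌋ = ⌊67108864/40⌋ = 1677721.
Step 4: Compare |C| = 1488046 to 1677721: satisfied.
The claimed |C| lies below the Hamming bound.


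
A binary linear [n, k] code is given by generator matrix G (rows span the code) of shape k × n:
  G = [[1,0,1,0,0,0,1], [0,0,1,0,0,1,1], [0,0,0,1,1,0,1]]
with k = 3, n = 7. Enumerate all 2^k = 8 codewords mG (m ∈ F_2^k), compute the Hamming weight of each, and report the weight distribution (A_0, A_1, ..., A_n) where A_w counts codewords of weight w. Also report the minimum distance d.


Weight distribution: A_0 = 1, A_2 = 1, A_3 = 3, A_4 = 2, A_5 = 1. Minimum distance d = 2.

Enumerate all 2^3 = 8 messages m ∈ F_2^3.
For each, compute codeword c = mG in F_2^7, then tally its weight.
  m = 000 → c = 0000000, weight = 0.
  m = 100 → c = 1010001, weight = 3.
  m = 010 → c = 0010011, weight = 3.
  m = 110 → c = 1000010, weight = 2.
  m = 001 → c = 0001101, weight = 3.
  m = 101 → c = 1011100, weight = 4.
  m = 011 → c = 0011110, weight = 4.
  m = 111 → c = 1001111, weight = 5.
Tally weights:
  weight 0: 1 codewords.
  weight 2: 1 codewords.
  weight 3: 3 codewords.
  weight 4: 2 codewords.
  weight 5: 1 codewords.
Minimum distance d = smallest w > 0 with A_w > 0 = 2.
Sanity: Σ A_w = 8 = 2^3 = 8 ✓.


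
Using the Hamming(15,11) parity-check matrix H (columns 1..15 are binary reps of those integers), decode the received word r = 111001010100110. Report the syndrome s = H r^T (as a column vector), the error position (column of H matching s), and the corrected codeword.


s = (0, 1, 1, 1)^T, error position = 7, corrected codeword c = 111001110100110

Compute s = H r^T mod 2 one row at a time:
  s_1 = 1 + 0 + 1 + 0 + 0 + 1 + 1 + 0 = 4 ≡ 0 (mod 2).
  s_2 = 0 + 0 + 1 + 0 + 0 + 1 + 1 + 0 = 3 ≡ 1 (mod 2).
  s_3 = 1 + 1 + 1 + 0 + 1 + 0 + 1 + 0 = 5 ≡ 1 (mod 2).
  s_4 = 1 + 1 + 0 + 0 + 0 + 0 + 1 + 0 = 3 ≡ 1 (mod 2).
s = (0, 1, 1, 1)^T — this equals column 7 of H (binary 0111), so error is at position 7.
Correct: flip bit 7 of r = 111001010100110 to get c = 111001110100110.


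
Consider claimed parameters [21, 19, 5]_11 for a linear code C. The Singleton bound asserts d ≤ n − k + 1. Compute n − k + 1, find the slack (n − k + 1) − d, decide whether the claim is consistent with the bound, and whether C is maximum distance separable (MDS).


Singleton RHS = n − k + 1 = 3, slack = -2, bound violated (no such code; not MDS).

Singleton bound: d ≤ n − k + 1.
Here n = 21, k = 19, so n − k + 1 = 3.
Given d = 5, check d ≤ 3: NO.
Slack = (n − k + 1) − d = -2.
The slack is negative: d = 5 exceeds n − k + 1 = 3 by 2, so the Singleton bound is violated and no linear [21, 19, 5]_11 code can exist. In particular it is not MDS (MDS requires d = n − k + 1 exactly).
Description: the claimed parameters are [21, 19, 5]_11; such a code would be impossible (violates the Singleton bound).


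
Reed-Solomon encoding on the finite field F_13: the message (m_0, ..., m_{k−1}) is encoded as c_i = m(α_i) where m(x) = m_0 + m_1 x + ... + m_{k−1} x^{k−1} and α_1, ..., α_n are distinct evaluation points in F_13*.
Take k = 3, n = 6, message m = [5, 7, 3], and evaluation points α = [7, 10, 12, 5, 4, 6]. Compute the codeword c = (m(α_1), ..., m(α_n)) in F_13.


c = [6, 11, 1, 11, 3, 12]

Message polynomial: m(x) = 5 + 7·x + 3·x^2 (mod 13).
For each evaluation point α_i, compute m(α_i) mod 13:
  α_1 = 7: Horner steps 3 → 2 → 6, so m(7) = 6.
  α_2 = 10: Horner steps 3 → 11 → 11, so m(10) = 11.
  α_3 = 12: Horner steps 3 → 4 → 1, so m(12) = 1.
  α_4 = 5: Horner steps 3 → 9 → 11, so m(5) = 11.
  α_5 = 4: Horner steps 3 → 6 → 3, so m(4) = 3.
  α_6 = 6: Horner steps 3 → 12 → 12, so m(6) = 12.
Codeword c = [6, 11, 1, 11, 3, 12] ∈ F_13^6.


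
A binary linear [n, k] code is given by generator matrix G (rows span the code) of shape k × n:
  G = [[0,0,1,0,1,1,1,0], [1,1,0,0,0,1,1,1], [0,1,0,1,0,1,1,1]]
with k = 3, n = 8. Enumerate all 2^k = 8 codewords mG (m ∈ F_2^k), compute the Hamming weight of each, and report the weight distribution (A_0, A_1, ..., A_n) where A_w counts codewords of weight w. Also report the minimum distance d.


Weight distribution: A_0 = 1, A_2 = 1, A_4 = 1, A_5 = 4, A_6 = 1. Minimum distance d = 2.

Enumerate all 2^3 = 8 messages m ∈ F_2^3.
For each, compute codeword c = mG in F_2^8, then tally its weight.
  m = 000 → c = 00000000, weight = 0.
  m = 100 → c = 00101110, weight = 4.
  m = 010 → c = 11000111, weight = 5.
  m = 110 → c = 11101001, weight = 5.
  m = 001 → c = 01010111, weight = 5.
  m = 101 → c = 01111001, weight = 5.
  m = 011 → c = 10010000, weight = 2.
  m = 111 → c = 10111110, weight = 6.
Tally weights:
  weight 0: 1 codewords.
  weight 2: 1 codewords.
  weight 4: 1 codewords.
  weight 5: 4 codewords.
  weight 6: 1 codewords.
Minimum distance d = smallest w > 0 with A_w > 0 = 2.
Sanity: Σ A_w = 8 = 2^3 = 8 ✓.


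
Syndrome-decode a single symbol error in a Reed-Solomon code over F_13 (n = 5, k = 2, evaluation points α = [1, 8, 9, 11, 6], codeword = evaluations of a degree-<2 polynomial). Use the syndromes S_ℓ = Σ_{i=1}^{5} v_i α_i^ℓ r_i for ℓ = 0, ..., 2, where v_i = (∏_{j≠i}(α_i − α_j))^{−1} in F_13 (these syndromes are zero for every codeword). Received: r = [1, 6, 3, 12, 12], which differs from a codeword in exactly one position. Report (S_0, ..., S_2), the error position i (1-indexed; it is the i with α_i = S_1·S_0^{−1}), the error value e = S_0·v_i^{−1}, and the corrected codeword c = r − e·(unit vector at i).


S = (2, 9, 8), error at position 4, error magnitude e = 2, c = [1, 6, 3, 10, 12].

Step 1: column multipliers v_i = (∏_{j≠i}(α_i − α_j))^{−1} mod 13.
  i = 1 (α = 1): (1−8)(1−9)(1−11)(1−6) = (−7)·(−8)·(−10)·(−5) = 2800 ≡ 5, so v_1 = 5^{−1} = 8 (mod 13).
  i = 2 (α = 8): (8−1)(8−9)(8−11)(8−6) = 7·(−1)·(−3)·2 = 42 ≡ 3, so v_2 = 3^{−1} = 9 (mod 13).
  i = 3 (α = 9): (9−1)(9−8)(9−11)(9−6) = 8·1·(−2)·3 = −48 ≡ 4, so v_3 = 4^{−1} = 10 (mod 13).
  i = 4 (α = 11): (11−1)(11−8)(11−9)(11−6) = 10·3·2·5 = 300 ≡ 1, so v_4 = 1^{−1} = 1 (mod 13).
  i = 5 (α = 6): (6−1)(6−8)(6−9)(6−11) = 5·(−2)·(−3)·(−5) = −150 ≡ 6, so v_5 = 6^{−1} = 11 (mod 13).
  v = [8, 9, 10, 1, 11].
Step 2: syndromes of r = [1, 6, 3, 12, 12] (all sums mod 13).
  S_0 = Σ v_i r_i = 8·1 + 9·6 + 10·3 + 1·12 + 11·12 = 236 ≡ 2.
  S_1 = Σ v_i α_i r_i = 8·1·1 + 9·8·6 + 10·9·3 + 1·11·12 + 11·6·12 = 1634 ≡ 9.
  α_i^2 mod 13 = [1, 12, 3, 4, 10].
  S_2 = Σ v_i α_i^2 r_i = 8·1·1 + 9·12·6 + 10·3·3 + 1·4·12 + 11·10·12 = 2114 ≡ 8.
  S = (2, 9, 8) ≠ 0, so r is not a codeword (an error is present).
Step 3: locate the error. For a single error e at position i, S_ℓ = v_i·e·α_i^ℓ, so α_err = S_1/S_0.
  S_0^{−1} = 2^{−1} = 7 (mod 13), so α_err = 9·7 = 63 ≡ 11 = α_4. Error position i = 4.
  Consistency check: S_2/S_1 = 8·3 = 24 ≡ 11 = α_err ✓ (single-error assumption holds).
Step 4: error magnitude e = S_0/v_4 = S_0·∏_{j≠4}(α_4 − α_j) = 2·1 = 2 ≡ 2 (mod 13).
Step 5: correct position 4: c_4 = r_4 − e = 12 − 2 ≡ 10 (mod 13). Hence c = [1, 6, 3, 10, 12].
  Check: interpolating c through the α_i gives m(x) = 4 + 10·x (degree < 2) with m(α_i) = c_i for every i, so c is indeed a codeword.


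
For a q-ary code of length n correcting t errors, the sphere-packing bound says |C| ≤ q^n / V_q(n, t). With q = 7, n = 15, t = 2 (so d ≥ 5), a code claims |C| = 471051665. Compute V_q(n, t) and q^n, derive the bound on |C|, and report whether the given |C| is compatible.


V_q(n, t) = 3871, q^n = 4747561509943, Hamming bound = 1226443169, |C| = 471051665 ≤ bound (satisfied).

Step 1: Compute V_q(n, t) = Σ_{j=0}^2 C(n, j) (q−1)^j.
  j = 0: C(15,0)·(6)^0 = 1·1 = 1.
  j = 1: C(15,1)·(6)^1 = 15·6 = 90.
  j = 2: C(15,2)·(6)^2 = 105·36 = 3780.
  V_q(n, t) = 1 + 90 + 3780 = 3871.
Step 2: q^n = 7^15 = 4747561509943.
Step 3: Hamming bound ⌊q^n / V_q(n,t)⌋ = ⌊4747561509943/3871⌋ = 1226443169.
Step 4: Compare |C| = 471051665 to 1226443169: satisfied.
The claimed |C| lies below the Hamming bound.


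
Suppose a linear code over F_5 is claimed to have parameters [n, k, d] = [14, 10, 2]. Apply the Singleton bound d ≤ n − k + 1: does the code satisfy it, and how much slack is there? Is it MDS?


Singleton RHS = n − k + 1 = 5, slack = 3, bound satisfied, not MDS.

Singleton bound: d ≤ n − k + 1.
Here n = 14, k = 10, so n − k + 1 = 5.
Given d = 2, check d ≤ 5: YES.
Slack = (n − k + 1) − d = 3.
The code is NOT MDS (slack = 3 > 0).
Description: the claimed parameters are [14, 10, 2]_5; such a code would be non-MDS.


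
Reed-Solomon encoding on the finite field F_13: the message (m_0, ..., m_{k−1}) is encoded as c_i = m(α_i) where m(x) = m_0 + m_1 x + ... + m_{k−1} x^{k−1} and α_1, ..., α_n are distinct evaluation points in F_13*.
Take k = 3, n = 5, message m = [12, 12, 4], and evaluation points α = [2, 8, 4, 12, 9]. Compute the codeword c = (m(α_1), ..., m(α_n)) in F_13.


c = [0, 0, 7, 4, 2]

Message polynomial: m(x) = 12 + 12·x + 4·x^2 (mod 13).
For each evaluation point α_i, compute m(α_i) mod 13:
  α_1 = 2: Horner steps 4 → 7 → 0, so m(2) = 0.
  α_2 = 8: Horner steps 4 → 5 → 0, so m(8) = 0.
  α_3 = 4: Horner steps 4 → 2 → 7, so m(4) = 7.
  α_4 = 12: Horner steps 4 → 8 → 4, so m(12) = 4.
  α_5 = 9: Horner steps 4 → 9 → 2, so m(9) = 2.
Codeword c = [0, 0, 7, 4, 2] ∈ F_13^5.


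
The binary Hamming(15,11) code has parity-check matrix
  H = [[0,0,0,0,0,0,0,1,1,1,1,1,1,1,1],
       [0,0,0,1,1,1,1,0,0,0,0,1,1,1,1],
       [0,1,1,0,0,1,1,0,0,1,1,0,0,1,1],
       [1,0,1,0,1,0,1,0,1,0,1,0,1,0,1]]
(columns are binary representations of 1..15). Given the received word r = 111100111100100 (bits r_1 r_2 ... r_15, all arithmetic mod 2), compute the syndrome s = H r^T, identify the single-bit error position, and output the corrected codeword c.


s = (0, 1, 0, 1)^T, error position = 5, corrected codeword c = 111110111100100

Compute s = H r^T mod 2 one row at a time:
  s_1 = 1 + 1 + 1 + 0 + 0 + 1 + 0 + 0 = 4 ≡ 0 (mod 2).
  s_2 = 1 + 0 + 0 + 1 + 0 + 1 + 0 + 0 = 3 ≡ 1 (mod 2).
  s_3 = 1 + 1 + 0 + 1 + 1 + 0 + 0 + 0 = 4 ≡ 0 (mod 2).
  s_4 = 1 + 1 + 0 + 1 + 1 + 0 + 1 + 0 = 5 ≡ 1 (mod 2).
s = (0, 1, 0, 1)^T — this equals column 5 of H (binary 0101), so error is at position 5.
Correct: flip bit 5 of r = 111100111100100 to get c = 111110111100100.


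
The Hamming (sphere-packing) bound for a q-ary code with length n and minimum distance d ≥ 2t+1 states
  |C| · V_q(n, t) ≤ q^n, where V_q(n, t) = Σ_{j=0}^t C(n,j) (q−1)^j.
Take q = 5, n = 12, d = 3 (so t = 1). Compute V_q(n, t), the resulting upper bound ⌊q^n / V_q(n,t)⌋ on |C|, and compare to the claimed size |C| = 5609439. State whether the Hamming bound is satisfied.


V_q(n, t) = 49, q^n = 244140625, Hamming bound = 4982461, |C| = 5609439 > bound (violated).

Step 1: Compute V_q(n, t) = Σ_{j=0}^1 C(n, j) (q−1)^j.
  j = 0: C(12,0)·(4)^0 = 1·1 = 1.
  j = 1: C(12,1)·(4)^1 = 12·4 = 48.
  V_q(n, t) = 1 + 48 = 49.
Step 2: q^n = 5^12 = 244140625.
Step 3: Hamming bound ⌊q^n / V_q(n,t)⌋ = ⌊244140625/49⌋ = 4982461.
Step 4: Compare |C| = 5609439 to 4982461: violated.
The claimed |C| lies above the Hamming bound, so no 5-ary code of length 12 with d ≥ 3 can have 5609439 codewords.


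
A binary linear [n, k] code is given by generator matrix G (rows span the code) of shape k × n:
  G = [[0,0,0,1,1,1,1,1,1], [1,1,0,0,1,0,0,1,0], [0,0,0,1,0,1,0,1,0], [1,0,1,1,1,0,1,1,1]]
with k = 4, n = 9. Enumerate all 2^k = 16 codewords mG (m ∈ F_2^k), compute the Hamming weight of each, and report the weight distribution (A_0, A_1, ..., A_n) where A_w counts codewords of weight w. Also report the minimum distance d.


Weight distribution: A_0 = 1, A_3 = 3, A_4 = 3, A_5 = 4, A_6 = 4, A_7 = 1. Minimum distance d = 3.

Enumerate all 2^4 = 16 messages m ∈ F_2^4.
For each, compute codeword c = mG in F_2^9, then tally its weight.
  m = 0000 → c = 000000000, weight = 0.
  m = 1000 → c = 000111111, weight = 6.
  m = 0100 → c = 110010010, weight = 4.
  m = 1100 → c = 110101101, weight = 6.
  m = 0010 → c = 000101010, weight = 3.
  m = 1010 → c = 000010101, weight = 3.
  m = 0110 → c = 110111000, weight = 5.
  m = 1110 → c = 110000111, weight = 5.
  m = 0001 → c = 101110111, weight = 7.
  m = 1001 → c = 101001000, weight = 3.
  m = 0101 → c = 011100101, weight = 5.
  m = 1101 → c = 011011010, weight = 5.
  m = 0011 → c = 101011101, weight = 6.
  m = 1011 → c = 101100010, weight = 4.
  m = 0111 → c = 011001111, weight = 6.
  m = 1111 → c = 011110000, weight = 4.
Tally weights:
  weight 0: 1 codewords.
  weight 3: 3 codewords.
  weight 4: 3 codewords.
  weight 5: 4 codewords.
  weight 6: 4 codewords.
  weight 7: 1 codewords.
Minimum distance d = smallest w > 0 with A_w > 0 = 3.
Sanity: Σ A_w = 16 = 2^4 = 16 ✓.


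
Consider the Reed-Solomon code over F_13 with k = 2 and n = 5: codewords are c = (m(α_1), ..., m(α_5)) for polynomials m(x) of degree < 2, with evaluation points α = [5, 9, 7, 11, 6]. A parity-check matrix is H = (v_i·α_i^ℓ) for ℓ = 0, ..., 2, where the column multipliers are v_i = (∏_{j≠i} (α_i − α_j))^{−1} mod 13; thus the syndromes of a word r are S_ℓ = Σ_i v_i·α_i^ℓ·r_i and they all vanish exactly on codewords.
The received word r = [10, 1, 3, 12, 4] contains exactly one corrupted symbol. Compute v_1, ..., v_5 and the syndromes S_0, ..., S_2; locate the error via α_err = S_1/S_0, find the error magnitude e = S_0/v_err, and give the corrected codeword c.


S = (2, 10, 11), error at position 1, error magnitude e = 5, c = [5, 1, 3, 12, 4].

Step 1: column multipliers v_i = (∏_{j≠i}(α_i − α_j))^{−1} mod 13.
  i = 1 (α = 5): (5−9)(5−7)(5−11)(5−6) = (−4)·(−2)·(−6)·(−1) = 48 ≡ 9, so v_1 = 9^{−1} = 3 (mod 13).
  i = 2 (α = 9): (9−5)(9−7)(9−11)(9−6) = 4·2·(−2)·3 = −48 ≡ 4, so v_2 = 4^{−1} = 10 (mod 13).
  i = 3 (α = 7): (7−5)(7−9)(7−11)(7−6) = 2·(−2)·(−4)·1 = 16 ≡ 3, so v_3 = 3^{−1} = 9 (mod 13).
  i = 4 (α = 11): (11−5)(11−9)(11−7)(11−6) = 6·2·4·5 = 240 ≡ 6, so v_4 = 6^{−1} = 11 (mod 13).
  i = 5 (α = 6): (6−5)(6−9)(6−7)(6−11) = 1·(−3)·(−1)·(−5) = −15 ≡ 11, so v_5 = 11^{−1} = 6 (mod 13).
  v = [3, 10, 9, 11, 6].
Step 2: syndromes of r = [10, 1, 3, 12, 4] (all sums mod 13).
  S_0 = Σ v_i r_i = 3·10 + 10·1 + 9·3 + 11·12 + 6·4 = 223 ≡ 2.
  S_1 = Σ v_i α_i r_i = 3·5·10 + 10·9·1 + 9·7·3 + 11·11·12 + 6·6·4 = 2025 ≡ 10.
  α_i^2 mod 13 = [12, 3, 10, 4, 10].
  S_2 = Σ v_i α_i^2 r_i = 3·12·10 + 10·3·1 + 9·10·3 + 11·4·12 + 6·10·4 = 1428 ≡ 11.
  S = (2, 10, 11) ≠ 0, so r is not a codeword (an error is present).
Step 3: locate the error. For a single error e at position i, S_ℓ = v_i·e·α_i^ℓ, so α_err = S_1/S_0.
  S_0^{−1} = 2^{−1} = 7 (mod 13), so α_err = 10·7 = 70 ≡ 5 = α_1. Error position i = 1.
  Consistency check: S_2/S_1 = 11·4 = 44 ≡ 5 = α_err ✓ (single-error assumption holds).
Step 4: error magnitude e = S_0/v_1 = S_0·∏_{j≠1}(α_1 − α_j) = 2·9 = 18 ≡ 5 (mod 13).
Step 5: correct position 1: c_1 = r_1 − e = 10 − 5 ≡ 5 (mod 13). Hence c = [5, 1, 3, 12, 4].
  Check: interpolating c through the α_i gives m(x) = 10 + 12·x (degree < 2) with m(α_i) = c_i for every i, so c is indeed a codeword.
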